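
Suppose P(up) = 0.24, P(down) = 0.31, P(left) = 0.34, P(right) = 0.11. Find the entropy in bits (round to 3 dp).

1.897 bits

H = −Σ pᵢ log₂ pᵢ.
−0.24·log₂(0.24) = 0.4941
−0.31·log₂(0.31) = 0.5238
−0.34·log₂(0.34) = 0.5292
−0.11·log₂(0.11) = 0.3503
Sum ≈ 1.8974 → 1.897 bits.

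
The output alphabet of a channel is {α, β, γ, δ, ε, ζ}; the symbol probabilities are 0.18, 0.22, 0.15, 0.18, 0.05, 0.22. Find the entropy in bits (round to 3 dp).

2.478 bits

H = −Σ pᵢ log₂ pᵢ.
−0.18·log₂(0.18) = 0.4453
−0.22·log₂(0.22) = 0.4806
−0.15·log₂(0.15) = 0.4105
−0.18·log₂(0.18) = 0.4453
−0.05·log₂(0.05) = 0.2161
−0.22·log₂(0.22) = 0.4806
Sum ≈ 2.4784 → 2.478 bits.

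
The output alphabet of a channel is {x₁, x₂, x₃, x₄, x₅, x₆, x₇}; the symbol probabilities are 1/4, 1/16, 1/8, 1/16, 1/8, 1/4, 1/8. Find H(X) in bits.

2.625 bits

Each probability is a power of 1/2, so log₂(1/p) is an integer.
H = Σ p·log₂(1/p) = 1/4·2 + 1/16·4 + 1/8·3 + 1/16·4 + 1/8·3 + 1/4·2 + 1/8·3 = 2.625 bits.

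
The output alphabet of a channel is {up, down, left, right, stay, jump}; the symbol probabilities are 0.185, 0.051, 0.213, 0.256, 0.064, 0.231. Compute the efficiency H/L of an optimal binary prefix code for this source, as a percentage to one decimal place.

Entropy H = −Σ p log₂ p ≈ 2.3899 bits.
Huffman merges: 51/1000+8/125→23/200; 23/200+37/200→3/10; 213/1000+231/1000→111/250; 32/125+3/10→139/250; 111/250+139/250→1. L = 483/200 ≈ 2.4150.
Efficiency = H/L = 2.3899/2.4150 = 99.0%.

99.0%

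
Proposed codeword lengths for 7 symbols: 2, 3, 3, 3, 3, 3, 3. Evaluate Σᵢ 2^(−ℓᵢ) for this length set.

With common denominator 2^3 = 8: Σ 2^(−ℓᵢ) = 2/8 + 1/8 + 1/8 + 1/8 + 1/8 + 1/8 + 1/8 = 8/8 = 1.

1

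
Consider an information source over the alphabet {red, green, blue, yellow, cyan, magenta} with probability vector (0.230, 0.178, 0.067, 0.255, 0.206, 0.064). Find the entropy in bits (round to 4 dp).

2.4182 bits

H = −Σ pᵢ log₂ pᵢ.
−0.230·log₂(0.230) = 0.4877
−0.178·log₂(0.178) = 0.4432
−0.067·log₂(0.067) = 0.2613
−0.255·log₂(0.255) = 0.5027
−0.206·log₂(0.206) = 0.4695
−0.064·log₂(0.064) = 0.2538
Sum ≈ 2.4182 → 2.4182 bits.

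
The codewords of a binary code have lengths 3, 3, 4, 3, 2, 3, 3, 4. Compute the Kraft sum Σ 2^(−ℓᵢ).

1

With common denominator 2^4 = 16: Σ 2^(−ℓᵢ) = 2/16 + 2/16 + 1/16 + 2/16 + 4/16 + 2/16 + 2/16 + 1/16 = 16/16 = 1.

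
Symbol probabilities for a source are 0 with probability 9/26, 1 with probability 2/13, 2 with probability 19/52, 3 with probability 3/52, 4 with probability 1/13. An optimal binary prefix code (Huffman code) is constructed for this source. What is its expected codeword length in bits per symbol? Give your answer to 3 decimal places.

Repeatedly combine the two least-probable nodes; the expected code length is the sum of the merged weights.
merge 3/52 + 1/13 → 7/52
merge 7/52 + 2/13 → 15/52
merge 15/52 + 9/26 → 33/52
merge 19/52 + 33/52 → 1
L = 7/52 + 15/52 + 33/52 + 1 = 107/52 ≈ 2.058 bits/symbol.

2.058 bits/symbol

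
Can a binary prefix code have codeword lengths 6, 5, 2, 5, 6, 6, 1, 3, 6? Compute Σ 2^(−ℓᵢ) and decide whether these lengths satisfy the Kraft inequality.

With common denominator 2^6 = 64: Σ 2^(−ℓᵢ) = 1/64 + 2/64 + 16/64 + 2/64 + 1/64 + 1/64 + 32/64 + 8/64 + 1/64 = 64/64 = 1.
Kraft's inequality requires Σ ≤ 1; here Σ = 1 ≤ 1, so such a prefix code exists.

1; yes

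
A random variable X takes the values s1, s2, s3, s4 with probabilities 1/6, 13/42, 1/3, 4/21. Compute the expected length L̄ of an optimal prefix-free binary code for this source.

2 bits/symbol

Repeatedly combine the two least-probable nodes; the expected code length is the sum of the merged weights.
merge 1/6 + 4/21 → 5/14
merge 13/42 + 1/3 → 9/14
merge 5/14 + 9/14 → 1
L = 5/14 + 9/14 + 1 = 2 bits/symbol.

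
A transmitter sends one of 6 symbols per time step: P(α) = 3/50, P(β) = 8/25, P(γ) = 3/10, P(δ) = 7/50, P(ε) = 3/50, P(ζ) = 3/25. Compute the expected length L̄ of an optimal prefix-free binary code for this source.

Repeatedly combine the two least-probable nodes; the expected code length is the sum of the merged weights.
merge 3/50 + 3/50 → 3/25
merge 3/25 + 3/25 → 6/25
merge 7/50 + 6/25 → 19/50
merge 3/10 + 8/25 → 31/50
merge 19/50 + 31/50 → 1
L = 3/25 + 6/25 + 19/50 + 31/50 + 1 = 59/25 = 2.36 bits/symbol.

2.36 bits/symbol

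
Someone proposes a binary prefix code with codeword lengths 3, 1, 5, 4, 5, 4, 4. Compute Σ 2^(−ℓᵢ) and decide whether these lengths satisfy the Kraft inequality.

With common denominator 2^5 = 32: Σ 2^(−ℓᵢ) = 4/32 + 16/32 + 1/32 + 2/32 + 1/32 + 2/32 + 2/32 = 28/32 = 0.875.
Kraft's inequality requires Σ ≤ 1; here Σ = 0.875 ≤ 1, so such a prefix code exists.

0.875; yes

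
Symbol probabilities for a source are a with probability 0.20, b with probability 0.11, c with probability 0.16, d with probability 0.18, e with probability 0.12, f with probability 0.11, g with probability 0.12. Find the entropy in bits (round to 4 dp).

2.7674 bits

H = −Σ pᵢ log₂ pᵢ.
−0.20·log₂(0.20) = 0.4644
−0.11·log₂(0.11) = 0.3503
−0.16·log₂(0.16) = 0.4230
−0.18·log₂(0.18) = 0.4453
−0.12·log₂(0.12) = 0.3671
−0.11·log₂(0.11) = 0.3503
−0.12·log₂(0.12) = 0.3671
Sum ≈ 2.7674 → 2.7674 bits.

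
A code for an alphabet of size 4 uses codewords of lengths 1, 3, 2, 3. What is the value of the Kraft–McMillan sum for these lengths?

With common denominator 2^3 = 8: Σ 2^(−ℓᵢ) = 4/8 + 1/8 + 2/8 + 1/8 = 8/8 = 1.

1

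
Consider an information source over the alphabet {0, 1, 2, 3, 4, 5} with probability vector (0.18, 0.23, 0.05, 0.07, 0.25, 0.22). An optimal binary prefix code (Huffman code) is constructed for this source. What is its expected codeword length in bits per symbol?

2.42 bits/symbol

Repeatedly combine the two least-probable nodes; the expected code length is the sum of the merged weights.
merge 1/20 + 7/100 → 3/25
merge 3/25 + 9/50 → 3/10
merge 11/50 + 23/100 → 9/20
merge 1/4 + 3/10 → 11/20
merge 9/20 + 11/20 → 1
L = 3/25 + 3/10 + 9/20 + 11/20 + 1 = 121/50 = 2.42 bits/symbol.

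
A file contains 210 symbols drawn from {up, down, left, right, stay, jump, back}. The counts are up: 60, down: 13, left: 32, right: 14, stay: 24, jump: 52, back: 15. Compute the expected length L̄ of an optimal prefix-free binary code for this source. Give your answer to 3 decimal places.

Probabilities are the counts divided by 210.
Repeatedly combine the two least-probable nodes; the expected code length is the sum of the merged weights.
merge 13/210 + 1/15 → 9/70
merge 1/14 + 4/35 → 13/70
merge 9/70 + 16/105 → 59/210
merge 13/70 + 26/105 → 13/30
merge 59/210 + 2/7 → 17/30
merge 13/30 + 17/30 → 1
L = 9/70 + 13/70 + 59/210 + 13/30 + 17/30 + 1 = 109/42 ≈ 2.595 bits/symbol.

2.595 bits/symbol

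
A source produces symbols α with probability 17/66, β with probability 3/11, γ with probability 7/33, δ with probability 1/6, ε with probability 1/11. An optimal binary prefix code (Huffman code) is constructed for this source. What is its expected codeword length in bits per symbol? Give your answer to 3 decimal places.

Repeatedly combine the two least-probable nodes; the expected code length is the sum of the merged weights.
merge 1/11 + 1/6 → 17/66
merge 7/33 + 17/66 → 31/66
merge 17/66 + 3/11 → 35/66
merge 31/66 + 35/66 → 1
L = 17/66 + 31/66 + 35/66 + 1 = 149/66 ≈ 2.258 bits/symbol.

2.258 bits/symbol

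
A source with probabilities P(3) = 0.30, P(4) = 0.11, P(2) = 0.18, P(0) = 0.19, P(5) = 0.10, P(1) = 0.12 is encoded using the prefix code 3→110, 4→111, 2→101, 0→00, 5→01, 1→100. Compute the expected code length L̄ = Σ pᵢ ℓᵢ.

2.71 bits/symbol

L̄ = Σ pᵢ·ℓᵢ = 0.30·3 + 0.11·3 + 0.18·3 + 0.19·2 + 0.10·2 + 0.12·3 = 2.71 bits/symbol.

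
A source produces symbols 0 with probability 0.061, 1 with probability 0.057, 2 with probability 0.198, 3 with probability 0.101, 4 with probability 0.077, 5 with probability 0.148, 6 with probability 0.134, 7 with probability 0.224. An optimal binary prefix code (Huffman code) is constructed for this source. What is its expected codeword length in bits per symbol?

Repeatedly combine the two least-probable nodes; the expected code length is the sum of the merged weights.
merge 57/1000 + 61/1000 → 59/500
merge 77/1000 + 101/1000 → 89/500
merge 59/500 + 67/500 → 63/250
merge 37/250 + 89/500 → 163/500
merge 99/500 + 28/125 → 211/500
merge 63/250 + 163/500 → 289/500
merge 211/500 + 289/500 → 1
L = 59/500 + 89/500 + 63/250 + 163/500 + 211/500 + 289/500 + 1 = 1437/500 = 2.874 bits/symbol.

2.874 bits/symbol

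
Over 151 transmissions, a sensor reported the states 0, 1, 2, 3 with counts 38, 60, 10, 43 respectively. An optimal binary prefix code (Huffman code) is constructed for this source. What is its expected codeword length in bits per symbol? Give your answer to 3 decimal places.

Probabilities are the counts divided by 151.
Repeatedly combine the two least-probable nodes; the expected code length is the sum of the merged weights.
merge 10/151 + 38/151 → 48/151
merge 43/151 + 48/151 → 91/151
merge 60/151 + 91/151 → 1
L = 48/151 + 91/151 + 1 = 290/151 ≈ 1.921 bits/symbol.

1.921 bits/symbol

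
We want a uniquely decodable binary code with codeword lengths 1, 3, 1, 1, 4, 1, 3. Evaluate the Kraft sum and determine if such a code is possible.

With common denominator 2^4 = 16: Σ 2^(−ℓᵢ) = 8/16 + 2/16 + 8/16 + 8/16 + 1/16 + 8/16 + 2/16 = 37/16 = 2.3125.
Kraft's inequality requires Σ ≤ 1; here Σ = 2.3125 > 1, so no such prefix code exists.

2.3125; no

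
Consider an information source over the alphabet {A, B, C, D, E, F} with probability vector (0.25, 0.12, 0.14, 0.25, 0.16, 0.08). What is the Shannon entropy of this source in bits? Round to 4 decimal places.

H = −Σ pᵢ log₂ pᵢ.
−0.25·log₂(0.25) = 0.5000
−0.12·log₂(0.12) = 0.3671
−0.14·log₂(0.14) = 0.3971
−0.25·log₂(0.25) = 0.5000
−0.16·log₂(0.16) = 0.4230
−0.08·log₂(0.08) = 0.2915
Sum ≈ 2.4787 → 2.4787 bits.

2.4787 bits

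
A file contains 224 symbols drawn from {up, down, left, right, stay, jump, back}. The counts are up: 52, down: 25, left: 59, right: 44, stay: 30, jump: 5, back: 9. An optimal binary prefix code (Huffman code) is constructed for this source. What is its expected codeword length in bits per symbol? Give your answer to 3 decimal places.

2.545 bits/symbol

Probabilities are the counts divided by 224.
Repeatedly combine the two least-probable nodes; the expected code length is the sum of the merged weights.
merge 5/224 + 9/224 → 1/16
merge 1/16 + 25/224 → 39/224
merge 15/112 + 39/224 → 69/224
merge 11/56 + 13/56 → 3/7
merge 59/224 + 69/224 → 4/7
merge 3/7 + 4/7 → 1
L = 1/16 + 39/224 + 69/224 + 3/7 + 4/7 + 1 = 285/112 ≈ 2.545 bits/symbol.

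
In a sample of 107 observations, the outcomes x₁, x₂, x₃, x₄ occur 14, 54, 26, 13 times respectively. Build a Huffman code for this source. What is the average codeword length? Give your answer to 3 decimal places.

Probabilities are the counts divided by 107.
Repeatedly combine the two least-probable nodes; the expected code length is the sum of the merged weights.
merge 13/107 + 14/107 → 27/107
merge 26/107 + 27/107 → 53/107
merge 53/107 + 54/107 → 1
L = 27/107 + 53/107 + 1 = 187/107 ≈ 1.748 bits/symbol.

1.748 bits/symbol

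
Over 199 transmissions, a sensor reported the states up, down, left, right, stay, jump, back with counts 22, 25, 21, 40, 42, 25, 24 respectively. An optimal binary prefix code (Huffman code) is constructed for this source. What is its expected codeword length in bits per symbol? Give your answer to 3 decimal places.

Probabilities are the counts divided by 199.
Repeatedly combine the two least-probable nodes; the expected code length is the sum of the merged weights.
merge 21/199 + 22/199 → 43/199
merge 24/199 + 25/199 → 49/199
merge 25/199 + 40/199 → 65/199
merge 42/199 + 43/199 → 85/199
merge 49/199 + 65/199 → 114/199
merge 85/199 + 114/199 → 1
L = 43/199 + 49/199 + 65/199 + 85/199 + 114/199 + 1 = 555/199 ≈ 2.789 bits/symbol.

2.789 bits/symbol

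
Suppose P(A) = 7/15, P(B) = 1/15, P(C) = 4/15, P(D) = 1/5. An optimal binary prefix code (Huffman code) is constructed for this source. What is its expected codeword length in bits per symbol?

1.8 bits/symbol

Repeatedly combine the two least-probable nodes; the expected code length is the sum of the merged weights.
merge 1/15 + 1/5 → 4/15
merge 4/15 + 4/15 → 8/15
merge 7/15 + 8/15 → 1
L = 4/15 + 8/15 + 1 = 9/5 = 1.8 bits/symbol.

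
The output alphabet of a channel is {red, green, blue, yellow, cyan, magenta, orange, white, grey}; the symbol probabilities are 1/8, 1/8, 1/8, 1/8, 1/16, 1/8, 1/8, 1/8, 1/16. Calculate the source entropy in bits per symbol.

3.125 bits

Each probability is a power of 1/2, so log₂(1/p) is an integer.
H = Σ p·log₂(1/p) = 1/8·3 + 1/8·3 + 1/8·3 + 1/8·3 + 1/16·4 + 1/8·3 + 1/8·3 + 1/8·3 + 1/16·4 = 3.125 bits.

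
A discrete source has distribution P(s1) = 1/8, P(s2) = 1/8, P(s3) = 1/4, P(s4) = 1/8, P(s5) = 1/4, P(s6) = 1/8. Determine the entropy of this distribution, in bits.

2.5 bits

Each probability is a power of 1/2, so log₂(1/p) is an integer.
H = Σ p·log₂(1/p) = 1/8·3 + 1/8·3 + 1/4·2 + 1/8·3 + 1/4·2 + 1/8·3 = 2.5 bits.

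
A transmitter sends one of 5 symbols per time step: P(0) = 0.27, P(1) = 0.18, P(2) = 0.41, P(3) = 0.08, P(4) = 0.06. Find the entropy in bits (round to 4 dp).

H = −Σ pᵢ log₂ pᵢ.
−0.27·log₂(0.27) = 0.5100
−0.18·log₂(0.18) = 0.4453
−0.41·log₂(0.41) = 0.5274
−0.08·log₂(0.08) = 0.2915
−0.06·log₂(0.06) = 0.2435
Sum ≈ 2.0178 → 2.0178 bits.

2.0178 bits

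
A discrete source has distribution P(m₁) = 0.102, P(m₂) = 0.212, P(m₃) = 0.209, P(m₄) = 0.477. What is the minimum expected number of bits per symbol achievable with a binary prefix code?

Repeatedly combine the two least-probable nodes; the expected code length is the sum of the merged weights.
merge 51/500 + 209/1000 → 311/1000
merge 53/250 + 311/1000 → 523/1000
merge 477/1000 + 523/1000 → 1
L = 311/1000 + 523/1000 + 1 = 917/500 = 1.834 bits/symbol.

1.834 bits/symbol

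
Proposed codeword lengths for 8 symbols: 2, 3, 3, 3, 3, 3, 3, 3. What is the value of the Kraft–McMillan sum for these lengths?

With common denominator 2^3 = 8: Σ 2^(−ℓᵢ) = 2/8 + 1/8 + 1/8 + 1/8 + 1/8 + 1/8 + 1/8 + 1/8 = 9/8 = 1.125.

1.125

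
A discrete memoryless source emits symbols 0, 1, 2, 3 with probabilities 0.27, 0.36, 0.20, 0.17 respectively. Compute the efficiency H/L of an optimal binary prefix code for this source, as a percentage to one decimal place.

97.0%

Entropy H = −Σ p log₂ p ≈ 1.9396 bits.
Huffman merges: 17/100+1/5→37/100; 27/100+9/25→63/100; 37/100+63/100→1. L = 2 ≈ 2.0000.
Efficiency = H/L = 1.9396/2.0000 = 97.0%.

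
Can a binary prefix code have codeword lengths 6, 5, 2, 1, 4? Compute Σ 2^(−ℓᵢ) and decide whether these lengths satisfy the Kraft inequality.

With common denominator 2^6 = 64: Σ 2^(−ℓᵢ) = 1/64 + 2/64 + 16/64 + 32/64 + 4/64 = 55/64 = 0.859375.
Kraft's inequality requires Σ ≤ 1; here Σ = 0.859375 ≤ 1, so such a prefix code exists.

0.859375; yes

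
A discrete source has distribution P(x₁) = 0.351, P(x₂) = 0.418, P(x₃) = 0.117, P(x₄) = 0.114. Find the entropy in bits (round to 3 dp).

H = −Σ pᵢ log₂ pᵢ.
−0.351·log₂(0.351) = 0.5302
−0.418·log₂(0.418) = 0.5260
−0.117·log₂(0.117) = 0.3622
−0.114·log₂(0.114) = 0.3571
Sum ≈ 1.7755 → 1.776 bits.

1.776 bits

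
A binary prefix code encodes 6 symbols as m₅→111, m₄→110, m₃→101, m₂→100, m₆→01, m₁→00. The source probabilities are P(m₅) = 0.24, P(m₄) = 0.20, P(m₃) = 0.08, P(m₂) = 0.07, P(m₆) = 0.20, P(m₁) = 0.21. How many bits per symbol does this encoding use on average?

2.59 bits/symbol

L̄ = Σ pᵢ·ℓᵢ = 0.24·3 + 0.20·3 + 0.08·3 + 0.07·3 + 0.20·2 + 0.21·2 = 2.59 bits/symbol.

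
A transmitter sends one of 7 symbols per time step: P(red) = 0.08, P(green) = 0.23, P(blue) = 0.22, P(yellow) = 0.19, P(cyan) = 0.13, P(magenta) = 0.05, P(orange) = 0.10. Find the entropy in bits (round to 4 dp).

2.6459 bits

H = −Σ pᵢ log₂ pᵢ.
−0.08·log₂(0.08) = 0.2915
−0.23·log₂(0.23) = 0.4877
−0.22·log₂(0.22) = 0.4806
−0.19·log₂(0.19) = 0.4552
−0.13·log₂(0.13) = 0.3826
−0.05·log₂(0.05) = 0.2161
−0.10·log₂(0.10) = 0.3322
Sum ≈ 2.6459 → 2.6459 bits.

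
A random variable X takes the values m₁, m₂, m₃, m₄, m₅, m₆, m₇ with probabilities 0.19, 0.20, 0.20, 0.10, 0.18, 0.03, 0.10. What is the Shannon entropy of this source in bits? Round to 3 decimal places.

2.645 bits

H = −Σ pᵢ log₂ pᵢ.
−0.19·log₂(0.19) = 0.4552
−0.20·log₂(0.20) = 0.4644
−0.20·log₂(0.20) = 0.4644
−0.10·log₂(0.10) = 0.3322
−0.18·log₂(0.18) = 0.4453
−0.03·log₂(0.03) = 0.1518
−0.10·log₂(0.10) = 0.3322
Sum ≈ 2.6455 → 2.645 bits.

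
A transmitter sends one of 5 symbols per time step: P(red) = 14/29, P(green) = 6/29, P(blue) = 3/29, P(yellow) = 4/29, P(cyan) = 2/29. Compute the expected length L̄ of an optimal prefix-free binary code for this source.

Repeatedly combine the two least-probable nodes; the expected code length is the sum of the merged weights.
merge 2/29 + 3/29 → 5/29
merge 4/29 + 5/29 → 9/29
merge 6/29 + 9/29 → 15/29
merge 14/29 + 15/29 → 1
L = 5/29 + 9/29 + 15/29 + 1 = 2 bits/symbol.

2 bits/symbol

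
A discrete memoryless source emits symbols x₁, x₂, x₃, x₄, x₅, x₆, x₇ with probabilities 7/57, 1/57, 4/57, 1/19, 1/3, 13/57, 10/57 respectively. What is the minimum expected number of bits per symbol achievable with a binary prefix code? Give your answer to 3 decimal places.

Repeatedly combine the two least-probable nodes; the expected code length is the sum of the merged weights.
merge 1/57 + 1/19 → 4/57
merge 4/57 + 4/57 → 8/57
merge 7/57 + 8/57 → 5/19
merge 10/57 + 13/57 → 23/57
merge 5/19 + 1/3 → 34/57
merge 23/57 + 34/57 → 1
L = 4/57 + 8/57 + 5/19 + 23/57 + 34/57 + 1 = 47/19 ≈ 2.474 bits/symbol.

2.474 bits/symbol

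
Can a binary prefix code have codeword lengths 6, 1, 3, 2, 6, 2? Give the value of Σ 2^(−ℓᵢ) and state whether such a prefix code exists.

1.15625; no

With common denominator 2^6 = 64: Σ 2^(−ℓᵢ) = 1/64 + 32/64 + 8/64 + 16/64 + 1/64 + 16/64 = 74/64 = 1.15625.
Kraft's inequality requires Σ ≤ 1; here Σ = 1.15625 > 1, so no such prefix code exists.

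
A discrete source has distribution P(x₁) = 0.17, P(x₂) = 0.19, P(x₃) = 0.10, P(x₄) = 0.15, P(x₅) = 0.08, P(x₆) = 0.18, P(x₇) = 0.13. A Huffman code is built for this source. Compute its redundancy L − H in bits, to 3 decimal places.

Entropy H = −Σ p log₂ p ≈ 2.7520 bits.
Huffman merges: 2/25+1/10→9/50; 13/100+3/20→7/25; 17/100+9/50→7/20; 9/50+19/100→37/100; 7/25+7/20→63/100; 37/100+63/100→1. L = 281/100 ≈ 2.8100.
L − H = 2.8100 − 2.7520 = 0.058 bits.

0.058 bits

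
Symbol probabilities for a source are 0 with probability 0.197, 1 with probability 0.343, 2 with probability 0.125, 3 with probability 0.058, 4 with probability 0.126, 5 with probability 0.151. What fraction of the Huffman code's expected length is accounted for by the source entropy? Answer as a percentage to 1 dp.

Entropy H = −Σ p log₂ p ≈ 2.3928 bits.
Huffman merges: 29/500+1/8→183/1000; 63/500+151/1000→277/1000; 183/1000+197/1000→19/50; 277/1000+343/1000→31/50; 19/50+31/50→1. L = 123/50 ≈ 2.4600.
Efficiency = H/L = 2.3928/2.4600 = 97.3%.

97.3%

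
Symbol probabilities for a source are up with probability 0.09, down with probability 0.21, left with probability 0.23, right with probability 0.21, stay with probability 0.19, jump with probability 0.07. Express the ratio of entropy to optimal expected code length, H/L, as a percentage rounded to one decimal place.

Entropy H = −Σ p log₂ p ≈ 2.4697 bits.
Huffman merges: 7/100+9/100→4/25; 4/25+19/100→7/20; 21/100+21/100→21/50; 23/100+7/20→29/50; 21/50+29/50→1. L = 251/100 ≈ 2.5100.
Efficiency = H/L = 2.4697/2.5100 = 98.4%.

98.4%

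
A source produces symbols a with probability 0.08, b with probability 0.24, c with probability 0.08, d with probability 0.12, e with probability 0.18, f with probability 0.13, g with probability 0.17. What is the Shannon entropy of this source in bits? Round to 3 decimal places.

2.707 bits

H = −Σ pᵢ log₂ pᵢ.
−0.08·log₂(0.08) = 0.2915
−0.24·log₂(0.24) = 0.4941
−0.08·log₂(0.08) = 0.2915
−0.12·log₂(0.12) = 0.3671
−0.18·log₂(0.18) = 0.4453
−0.13·log₂(0.13) = 0.3826
−0.17·log₂(0.17) = 0.4346
Sum ≈ 2.7068 → 2.707 bits.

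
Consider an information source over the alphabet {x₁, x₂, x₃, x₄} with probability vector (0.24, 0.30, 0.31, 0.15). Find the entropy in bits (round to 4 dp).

1.9496 bits

H = −Σ pᵢ log₂ pᵢ.
−0.24·log₂(0.24) = 0.4941
−0.30·log₂(0.30) = 0.5211
−0.31·log₂(0.31) = 0.5238
−0.15·log₂(0.15) = 0.4105
Sum ≈ 1.9496 → 1.9496 bits.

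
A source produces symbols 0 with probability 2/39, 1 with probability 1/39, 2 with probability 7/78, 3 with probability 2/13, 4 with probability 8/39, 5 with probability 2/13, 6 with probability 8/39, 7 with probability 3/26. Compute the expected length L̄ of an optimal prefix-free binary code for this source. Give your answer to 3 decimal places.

2.833 bits/symbol

Repeatedly combine the two least-probable nodes; the expected code length is the sum of the merged weights.
merge 1/39 + 2/39 → 1/13
merge 1/13 + 7/78 → 1/6
merge 3/26 + 2/13 → 7/26
merge 2/13 + 1/6 → 25/78
merge 8/39 + 8/39 → 16/39
merge 7/26 + 25/78 → 23/39
merge 16/39 + 23/39 → 1
L = 1/13 + 1/6 + 7/26 + 25/78 + 16/39 + 23/39 + 1 = 17/6 ≈ 2.833 bits/symbol.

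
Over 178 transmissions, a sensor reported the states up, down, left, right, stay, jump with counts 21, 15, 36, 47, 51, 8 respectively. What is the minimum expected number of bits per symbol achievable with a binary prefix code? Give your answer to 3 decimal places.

Probabilities are the counts divided by 178.
Repeatedly combine the two least-probable nodes; the expected code length is the sum of the merged weights.
merge 4/89 + 15/178 → 23/178
merge 21/178 + 23/178 → 22/89
merge 18/89 + 22/89 → 40/89
merge 47/178 + 51/178 → 49/89
merge 40/89 + 49/89 → 1
L = 23/178 + 22/89 + 40/89 + 49/89 + 1 = 423/178 ≈ 2.376 bits/symbol.

2.376 bits/symbol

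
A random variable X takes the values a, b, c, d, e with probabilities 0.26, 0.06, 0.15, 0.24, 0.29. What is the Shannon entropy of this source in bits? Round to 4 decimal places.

H = −Σ pᵢ log₂ pᵢ.
−0.26·log₂(0.26) = 0.5053
−0.06·log₂(0.06) = 0.2435
−0.15·log₂(0.15) = 0.4105
−0.24·log₂(0.24) = 0.4941
−0.29·log₂(0.29) = 0.5179
Sum ≈ 2.1714 → 2.1714 bits.

2.1714 bits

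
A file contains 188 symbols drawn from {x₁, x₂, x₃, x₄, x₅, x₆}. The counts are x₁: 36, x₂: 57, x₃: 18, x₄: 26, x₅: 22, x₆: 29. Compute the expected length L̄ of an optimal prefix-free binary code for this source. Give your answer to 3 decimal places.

Probabilities are the counts divided by 188.
Repeatedly combine the two least-probable nodes; the expected code length is the sum of the merged weights.
merge 9/94 + 11/94 → 10/47
merge 13/94 + 29/188 → 55/188
merge 9/47 + 10/47 → 19/47
merge 55/188 + 57/188 → 28/47
merge 19/47 + 28/47 → 1
L = 10/47 + 55/188 + 19/47 + 28/47 + 1 = 471/188 ≈ 2.505 bits/symbol.

2.505 bits/symbol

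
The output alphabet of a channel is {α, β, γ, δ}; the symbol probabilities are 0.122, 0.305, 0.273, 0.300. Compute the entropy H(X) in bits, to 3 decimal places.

H = −Σ pᵢ log₂ pᵢ.
−0.122·log₂(0.122) = 0.3703
−0.305·log₂(0.305) = 0.5225
−0.273·log₂(0.273) = 0.5113
−0.300·log₂(0.300) = 0.5211
Sum ≈ 1.9252 → 1.925 bits.

1.925 bits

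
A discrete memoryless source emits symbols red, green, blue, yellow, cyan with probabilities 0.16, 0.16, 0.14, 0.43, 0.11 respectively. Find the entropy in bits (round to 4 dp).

H = −Σ pᵢ log₂ pᵢ.
−0.16·log₂(0.16) = 0.4230
−0.16·log₂(0.16) = 0.4230
−0.14·log₂(0.14) = 0.3971
−0.43·log₂(0.43) = 0.5236
−0.11·log₂(0.11) = 0.3503
Sum ≈ 2.1170 → 2.1170 bits.

2.1170 bits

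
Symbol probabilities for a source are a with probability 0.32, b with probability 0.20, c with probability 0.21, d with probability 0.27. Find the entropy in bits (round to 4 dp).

1.9733 bits

H = −Σ pᵢ log₂ pᵢ.
−0.32·log₂(0.32) = 0.5260
−0.20·log₂(0.20) = 0.4644
−0.21·log₂(0.21) = 0.4728
−0.27·log₂(0.27) = 0.5100
Sum ≈ 1.9733 → 1.9733 bits.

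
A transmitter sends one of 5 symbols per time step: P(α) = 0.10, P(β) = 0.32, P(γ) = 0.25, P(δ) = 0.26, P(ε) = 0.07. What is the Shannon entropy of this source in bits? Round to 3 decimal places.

2.132 bits

H = −Σ pᵢ log₂ pᵢ.
−0.10·log₂(0.10) = 0.3322
−0.32·log₂(0.32) = 0.5260
−0.25·log₂(0.25) = 0.5000
−0.26·log₂(0.26) = 0.5053
−0.07·log₂(0.07) = 0.2686
Sum ≈ 2.1321 → 2.132 bits.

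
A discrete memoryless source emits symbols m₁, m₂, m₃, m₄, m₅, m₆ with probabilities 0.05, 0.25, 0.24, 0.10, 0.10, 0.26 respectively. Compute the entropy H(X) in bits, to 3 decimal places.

2.380 bits

H = −Σ pᵢ log₂ pᵢ.
−0.05·log₂(0.05) = 0.2161
−0.25·log₂(0.25) = 0.5000
−0.24·log₂(0.24) = 0.4941
−0.10·log₂(0.10) = 0.3322
−0.10·log₂(0.10) = 0.3322
−0.26·log₂(0.26) = 0.5053
Sum ≈ 2.3799 → 2.380 bits.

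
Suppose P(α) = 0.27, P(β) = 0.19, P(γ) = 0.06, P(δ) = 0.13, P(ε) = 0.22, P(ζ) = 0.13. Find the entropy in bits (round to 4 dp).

2.4546 bits

H = −Σ pᵢ log₂ pᵢ.
−0.27·log₂(0.27) = 0.5100
−0.19·log₂(0.19) = 0.4552
−0.06·log₂(0.06) = 0.2435
−0.13·log₂(0.13) = 0.3826
−0.22·log₂(0.22) = 0.4806
−0.13·log₂(0.13) = 0.3826
Sum ≈ 2.4546 → 2.4546 bits.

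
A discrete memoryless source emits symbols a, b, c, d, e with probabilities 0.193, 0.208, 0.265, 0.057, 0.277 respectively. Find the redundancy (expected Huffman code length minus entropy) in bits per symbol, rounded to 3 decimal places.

0.064 bits

Entropy H = −Σ p log₂ p ≈ 2.1856 bits.
Huffman merges: 57/1000+193/1000→1/4; 26/125+1/4→229/500; 53/200+277/1000→271/500; 229/500+271/500→1. L = 9/4 ≈ 2.2500.
L − H = 2.2500 − 2.1856 = 0.064 bits.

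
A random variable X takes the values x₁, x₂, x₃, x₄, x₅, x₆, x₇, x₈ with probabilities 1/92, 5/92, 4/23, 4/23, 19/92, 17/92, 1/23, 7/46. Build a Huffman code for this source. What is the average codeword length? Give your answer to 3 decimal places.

2.772 bits/symbol

Repeatedly combine the two least-probable nodes; the expected code length is the sum of the merged weights.
merge 1/92 + 1/23 → 5/92
merge 5/92 + 5/92 → 5/46
merge 5/46 + 7/46 → 6/23
merge 4/23 + 4/23 → 8/23
merge 17/92 + 19/92 → 9/23
merge 6/23 + 8/23 → 14/23
merge 9/23 + 14/23 → 1
L = 5/92 + 5/46 + 6/23 + 8/23 + 9/23 + 14/23 + 1 = 255/92 ≈ 2.772 bits/symbol.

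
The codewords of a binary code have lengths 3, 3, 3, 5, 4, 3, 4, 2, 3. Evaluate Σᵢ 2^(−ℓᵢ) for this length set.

With common denominator 2^5 = 32: Σ 2^(−ℓᵢ) = 4/32 + 4/32 + 4/32 + 1/32 + 2/32 + 4/32 + 2/32 + 8/32 + 4/32 = 33/32 = 1.03125.

1.03125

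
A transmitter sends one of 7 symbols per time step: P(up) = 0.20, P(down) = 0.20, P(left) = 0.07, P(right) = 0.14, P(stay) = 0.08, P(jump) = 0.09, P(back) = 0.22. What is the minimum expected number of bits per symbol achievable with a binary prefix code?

Repeatedly combine the two least-probable nodes; the expected code length is the sum of the merged weights.
merge 7/100 + 2/25 → 3/20
merge 9/100 + 7/50 → 23/100
merge 3/20 + 1/5 → 7/20
merge 1/5 + 11/50 → 21/50
merge 23/100 + 7/20 → 29/50
merge 21/50 + 29/50 → 1
L = 3/20 + 23/100 + 7/20 + 21/50 + 29/50 + 1 = 273/100 = 2.73 bits/symbol.

2.73 bits/symbol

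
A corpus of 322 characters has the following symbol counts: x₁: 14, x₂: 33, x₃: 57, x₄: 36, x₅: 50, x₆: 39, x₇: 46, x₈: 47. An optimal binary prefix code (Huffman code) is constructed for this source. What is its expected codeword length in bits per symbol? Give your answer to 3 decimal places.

Probabilities are the counts divided by 322.
Repeatedly combine the two least-probable nodes; the expected code length is the sum of the merged weights.
merge 1/23 + 33/322 → 47/322
merge 18/161 + 39/322 → 75/322
merge 1/7 + 47/322 → 93/322
merge 47/322 + 25/161 → 97/322
merge 57/322 + 75/322 → 66/161
merge 93/322 + 97/322 → 95/161
merge 66/161 + 95/161 → 1
L = 47/322 + 75/322 + 93/322 + 97/322 + 66/161 + 95/161 + 1 = 478/161 ≈ 2.969 bits/symbol.

2.969 bits/symbol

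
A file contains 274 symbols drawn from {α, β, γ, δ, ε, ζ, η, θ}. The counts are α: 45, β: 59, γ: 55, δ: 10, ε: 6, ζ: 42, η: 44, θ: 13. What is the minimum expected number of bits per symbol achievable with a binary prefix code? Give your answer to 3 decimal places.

2.748 bits/symbol

Probabilities are the counts divided by 274.
Repeatedly combine the two least-probable nodes; the expected code length is the sum of the merged weights.
merge 3/137 + 5/137 → 8/137
merge 13/274 + 8/137 → 29/274
merge 29/274 + 21/137 → 71/274
merge 22/137 + 45/274 → 89/274
merge 55/274 + 59/274 → 57/137
merge 71/274 + 89/274 → 80/137
merge 57/137 + 80/137 → 1
L = 8/137 + 29/274 + 71/274 + 89/274 + 57/137 + 80/137 + 1 = 753/274 ≈ 2.748 bits/symbol.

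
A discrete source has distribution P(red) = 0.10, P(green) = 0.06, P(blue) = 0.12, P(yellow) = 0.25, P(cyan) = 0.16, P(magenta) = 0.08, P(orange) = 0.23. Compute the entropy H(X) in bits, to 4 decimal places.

2.6450 bits

H = −Σ pᵢ log₂ pᵢ.
−0.10·log₂(0.10) = 0.3322
−0.06·log₂(0.06) = 0.2435
−0.12·log₂(0.12) = 0.3671
−0.25·log₂(0.25) = 0.5000
−0.16·log₂(0.16) = 0.4230
−0.08·log₂(0.08) = 0.2915
−0.23·log₂(0.23) = 0.4877
Sum ≈ 2.6450 → 2.6450 bits.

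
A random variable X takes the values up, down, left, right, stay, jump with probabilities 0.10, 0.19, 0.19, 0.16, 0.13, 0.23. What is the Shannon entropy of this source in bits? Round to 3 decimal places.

2.536 bits

H = −Σ pᵢ log₂ pᵢ.
−0.10·log₂(0.10) = 0.3322
−0.19·log₂(0.19) = 0.4552
−0.19·log₂(0.19) = 0.4552
−0.16·log₂(0.16) = 0.4230
−0.13·log₂(0.13) = 0.3826
−0.23·log₂(0.23) = 0.4877
Sum ≈ 2.5360 → 2.536 bits.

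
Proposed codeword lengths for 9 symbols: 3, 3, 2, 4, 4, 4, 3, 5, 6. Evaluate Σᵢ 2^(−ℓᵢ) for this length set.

With common denominator 2^6 = 64: Σ 2^(−ℓᵢ) = 8/64 + 8/64 + 16/64 + 4/64 + 4/64 + 4/64 + 8/64 + 2/64 + 1/64 = 55/64 = 0.859375.

0.859375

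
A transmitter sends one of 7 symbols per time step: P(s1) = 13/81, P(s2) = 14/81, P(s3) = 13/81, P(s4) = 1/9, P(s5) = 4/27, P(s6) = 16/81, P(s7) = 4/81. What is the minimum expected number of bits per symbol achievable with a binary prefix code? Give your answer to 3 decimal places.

Repeatedly combine the two least-probable nodes; the expected code length is the sum of the merged weights.
merge 4/81 + 1/9 → 13/81
merge 4/27 + 13/81 → 25/81
merge 13/81 + 13/81 → 26/81
merge 14/81 + 16/81 → 10/27
merge 25/81 + 26/81 → 17/27
merge 10/27 + 17/27 → 1
L = 13/81 + 25/81 + 26/81 + 10/27 + 17/27 + 1 = 226/81 ≈ 2.790 bits/symbol.

2.790 bits/symbol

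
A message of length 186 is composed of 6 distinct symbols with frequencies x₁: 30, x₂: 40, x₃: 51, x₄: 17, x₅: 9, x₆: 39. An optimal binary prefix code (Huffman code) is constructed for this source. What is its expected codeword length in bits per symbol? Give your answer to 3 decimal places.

Probabilities are the counts divided by 186.
Repeatedly combine the two least-probable nodes; the expected code length is the sum of the merged weights.
merge 3/62 + 17/186 → 13/93
merge 13/93 + 5/31 → 28/93
merge 13/62 + 20/93 → 79/186
merge 17/62 + 28/93 → 107/186
merge 79/186 + 107/186 → 1
L = 13/93 + 28/93 + 79/186 + 107/186 + 1 = 227/93 ≈ 2.441 bits/symbol.

2.441 bits/symbol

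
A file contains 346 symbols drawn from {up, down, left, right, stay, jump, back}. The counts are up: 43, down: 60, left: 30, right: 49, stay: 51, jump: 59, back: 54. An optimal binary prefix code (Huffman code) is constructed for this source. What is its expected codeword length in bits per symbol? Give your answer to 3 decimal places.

2.827 bits/symbol

Probabilities are the counts divided by 346.
Repeatedly combine the two least-probable nodes; the expected code length is the sum of the merged weights.
merge 15/173 + 43/346 → 73/346
merge 49/346 + 51/346 → 50/173
merge 27/173 + 59/346 → 113/346
merge 30/173 + 73/346 → 133/346
merge 50/173 + 113/346 → 213/346
merge 133/346 + 213/346 → 1
L = 73/346 + 50/173 + 113/346 + 133/346 + 213/346 + 1 = 489/173 ≈ 2.827 bits/symbol.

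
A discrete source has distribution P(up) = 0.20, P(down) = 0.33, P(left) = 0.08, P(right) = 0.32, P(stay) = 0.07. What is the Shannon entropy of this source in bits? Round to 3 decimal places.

H = −Σ pᵢ log₂ pᵢ.
−0.20·log₂(0.20) = 0.4644
−0.33·log₂(0.33) = 0.5278
−0.08·log₂(0.08) = 0.2915
−0.32·log₂(0.32) = 0.5260
−0.07·log₂(0.07) = 0.2686
Sum ≈ 2.0783 → 2.078 bits.

2.078 bits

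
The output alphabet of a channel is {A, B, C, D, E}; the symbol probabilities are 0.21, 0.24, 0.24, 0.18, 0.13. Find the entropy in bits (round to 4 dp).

H = −Σ pᵢ log₂ pᵢ.
−0.21·log₂(0.21) = 0.4728
−0.24·log₂(0.24) = 0.4941
−0.24·log₂(0.24) = 0.4941
−0.18·log₂(0.18) = 0.4453
−0.13·log₂(0.13) = 0.3826
Sum ≈ 2.2890 → 2.2890 bits.

2.2890 bits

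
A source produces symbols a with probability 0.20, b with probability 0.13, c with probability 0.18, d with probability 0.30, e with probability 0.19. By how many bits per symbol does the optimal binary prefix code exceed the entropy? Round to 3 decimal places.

0.041 bits

Entropy H = −Σ p log₂ p ≈ 2.2687 bits.
Huffman merges: 13/100+9/50→31/100; 19/100+1/5→39/100; 3/10+31/100→61/100; 39/100+61/100→1. L = 231/100 ≈ 2.3100.
L − H = 2.3100 − 2.2687 = 0.041 bits.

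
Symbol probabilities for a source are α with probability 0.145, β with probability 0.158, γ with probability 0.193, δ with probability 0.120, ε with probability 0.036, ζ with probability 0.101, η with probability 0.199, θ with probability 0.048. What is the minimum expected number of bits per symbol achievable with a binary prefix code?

Repeatedly combine the two least-probable nodes; the expected code length is the sum of the merged weights.
merge 9/250 + 6/125 → 21/250
merge 21/250 + 101/1000 → 37/200
merge 3/25 + 29/200 → 53/200
merge 79/500 + 37/200 → 343/1000
merge 193/1000 + 199/1000 → 49/125
merge 53/200 + 343/1000 → 76/125
merge 49/125 + 76/125 → 1
L = 21/250 + 37/200 + 53/200 + 343/1000 + 49/125 + 76/125 + 1 = 2877/1000 = 2.877 bits/symbol.

2.877 bits/symbol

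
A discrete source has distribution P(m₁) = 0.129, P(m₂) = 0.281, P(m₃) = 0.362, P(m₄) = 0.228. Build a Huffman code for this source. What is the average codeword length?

1.995 bits/symbol

Repeatedly combine the two least-probable nodes; the expected code length is the sum of the merged weights.
merge 129/1000 + 57/250 → 357/1000
merge 281/1000 + 357/1000 → 319/500
merge 181/500 + 319/500 → 1
L = 357/1000 + 319/500 + 1 = 399/200 = 1.995 bits/symbol.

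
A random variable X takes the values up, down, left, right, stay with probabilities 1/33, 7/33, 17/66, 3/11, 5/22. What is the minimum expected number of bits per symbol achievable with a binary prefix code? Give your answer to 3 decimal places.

Repeatedly combine the two least-probable nodes; the expected code length is the sum of the merged weights.
merge 1/33 + 7/33 → 8/33
merge 5/22 + 8/33 → 31/66
merge 17/66 + 3/11 → 35/66
merge 31/66 + 35/66 → 1
L = 8/33 + 31/66 + 35/66 + 1 = 74/33 ≈ 2.242 bits/symbol.

2.242 bits/symbol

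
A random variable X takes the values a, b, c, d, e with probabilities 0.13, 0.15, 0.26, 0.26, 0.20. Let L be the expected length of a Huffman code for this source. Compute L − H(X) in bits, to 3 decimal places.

Entropy H = −Σ p log₂ p ≈ 2.2682 bits.
Huffman merges: 13/100+3/20→7/25; 1/5+13/50→23/50; 13/50+7/25→27/50; 23/50+27/50→1. L = 57/25 ≈ 2.2800.
L − H = 2.2800 − 2.2682 = 0.012 bits.

0.012 bits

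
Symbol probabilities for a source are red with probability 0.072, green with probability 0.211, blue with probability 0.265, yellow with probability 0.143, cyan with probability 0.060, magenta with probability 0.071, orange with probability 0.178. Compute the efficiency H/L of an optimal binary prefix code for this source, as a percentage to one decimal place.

Entropy H = −Σ p log₂ p ≈ 2.6136 bits.
Huffman merges: 3/50+71/1000→131/1000; 9/125+131/1000→203/1000; 143/1000+89/500→321/1000; 203/1000+211/1000→207/500; 53/200+321/1000→293/500; 207/500+293/500→1. L = 531/200 ≈ 2.6550.
Efficiency = H/L = 2.6136/2.6550 = 98.4%.

98.4%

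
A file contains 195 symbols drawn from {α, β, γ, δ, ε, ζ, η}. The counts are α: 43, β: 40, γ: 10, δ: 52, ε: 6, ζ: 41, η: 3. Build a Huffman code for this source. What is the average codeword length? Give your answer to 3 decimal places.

Probabilities are the counts divided by 195.
Repeatedly combine the two least-probable nodes; the expected code length is the sum of the merged weights.
merge 1/65 + 2/65 → 3/65
merge 3/65 + 2/39 → 19/195
merge 19/195 + 8/39 → 59/195
merge 41/195 + 43/195 → 28/65
merge 4/15 + 59/195 → 37/65
merge 28/65 + 37/65 → 1
L = 3/65 + 19/195 + 59/195 + 28/65 + 37/65 + 1 = 159/65 ≈ 2.446 bits/symbol.

2.446 bits/symbol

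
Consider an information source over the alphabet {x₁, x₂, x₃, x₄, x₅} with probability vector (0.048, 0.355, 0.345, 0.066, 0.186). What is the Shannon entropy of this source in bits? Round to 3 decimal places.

H = −Σ pᵢ log₂ pᵢ.
−0.048·log₂(0.048) = 0.2103
−0.355·log₂(0.355) = 0.5304
−0.345·log₂(0.345) = 0.5297
−0.066·log₂(0.066) = 0.2588
−0.186·log₂(0.186) = 0.4514
Sum ≈ 1.9805 → 1.981 bits.

1.981 bits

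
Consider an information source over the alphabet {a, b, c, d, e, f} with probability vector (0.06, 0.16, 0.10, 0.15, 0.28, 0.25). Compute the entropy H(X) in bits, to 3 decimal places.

H = −Σ pᵢ log₂ pᵢ.
−0.06·log₂(0.06) = 0.2435
−0.16·log₂(0.16) = 0.4230
−0.10·log₂(0.10) = 0.3322
−0.15·log₂(0.15) = 0.4105
−0.28·log₂(0.28) = 0.5142
−0.25·log₂(0.25) = 0.5000
Sum ≈ 2.4235 → 2.424 bits.

2.424 bits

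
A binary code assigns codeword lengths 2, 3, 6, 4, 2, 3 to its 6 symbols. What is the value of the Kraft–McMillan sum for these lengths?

With common denominator 2^6 = 64: Σ 2^(−ℓᵢ) = 16/64 + 8/64 + 1/64 + 4/64 + 16/64 + 8/64 = 53/64 = 0.828125.

0.828125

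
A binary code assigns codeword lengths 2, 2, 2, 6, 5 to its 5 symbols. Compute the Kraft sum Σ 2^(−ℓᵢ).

0.796875

With common denominator 2^6 = 64: Σ 2^(−ℓᵢ) = 16/64 + 16/64 + 16/64 + 1/64 + 2/64 = 51/64 = 0.796875.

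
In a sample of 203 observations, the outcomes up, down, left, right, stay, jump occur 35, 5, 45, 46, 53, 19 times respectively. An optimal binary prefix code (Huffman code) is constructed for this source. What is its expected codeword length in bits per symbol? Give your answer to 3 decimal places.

2.409 bits/symbol

Probabilities are the counts divided by 203.
Repeatedly combine the two least-probable nodes; the expected code length is the sum of the merged weights.
merge 5/203 + 19/203 → 24/203
merge 24/203 + 5/29 → 59/203
merge 45/203 + 46/203 → 13/29
merge 53/203 + 59/203 → 16/29
merge 13/29 + 16/29 → 1
L = 24/203 + 59/203 + 13/29 + 16/29 + 1 = 489/203 ≈ 2.409 bits/symbol.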